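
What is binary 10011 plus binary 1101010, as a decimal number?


10011 + 1101010 = 1111101 = 125

125


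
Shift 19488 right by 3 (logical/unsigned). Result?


0b100110000100000 >> 3 = 0b100110000100 = 2436

2436


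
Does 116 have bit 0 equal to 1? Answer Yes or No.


0b1110100, bit 0 = 0. No

No


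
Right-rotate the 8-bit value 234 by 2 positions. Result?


Rotate 0b11101010 right by 2 (8-bit) = 0b10111010 = 186

186


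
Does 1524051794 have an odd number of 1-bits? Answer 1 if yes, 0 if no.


0b1011010110101110010111101010010 has 18 ones => parity 0

0


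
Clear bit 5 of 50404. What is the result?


50404 & ~(1 << 5) = 50372

50372


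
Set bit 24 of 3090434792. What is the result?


3090434792 | (1 << 24) = 3090434792 | 16777216 = 3107212008

3107212008


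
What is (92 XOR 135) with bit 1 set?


Step 1: 92 ^ 135 = 219
Step 2: 219 | (1 << 1) = 219 | 2 = 219

219


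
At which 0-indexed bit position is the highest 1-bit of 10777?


0b10101000011001. Highest set bit at position 13

13


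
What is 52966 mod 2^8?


52966 & 255 = 230

230


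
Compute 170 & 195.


0b10101010 & 0b11000011 = 0b10000010 = 130

130


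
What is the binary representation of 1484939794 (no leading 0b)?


1484939794 = 1011000100000100110001000010010 in binary

1011000100000100110001000010010


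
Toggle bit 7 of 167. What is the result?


167 ^ (1 << 7) = 167 ^ 128 = 39

39


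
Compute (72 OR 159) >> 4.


Step 1: 72 | 159 = 223
Step 2: 223 >> 4 = 13

13


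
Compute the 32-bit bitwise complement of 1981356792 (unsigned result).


~0b1110110000110010001101011111000 = 0b10001001111001101110010100000111 = 2313610503 (32-bit unsigned)

2313610503


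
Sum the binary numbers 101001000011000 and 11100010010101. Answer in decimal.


101001000011000 + 11100010010101 = 1000101010101101 = 35501

35501


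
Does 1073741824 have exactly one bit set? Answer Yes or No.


0b1000000000000000000000000000000. Only one bit set => Yes

Yes


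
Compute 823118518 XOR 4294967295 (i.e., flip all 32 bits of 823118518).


823118518 ^ 4294967295 = 3471848777

3471848777


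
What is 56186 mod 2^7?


56186 & 127 = 122

122


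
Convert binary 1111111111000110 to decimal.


1111111111000110 in decimal = 65478

65478


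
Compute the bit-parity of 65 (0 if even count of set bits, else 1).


0b1000001 has 2 ones => parity 0

0


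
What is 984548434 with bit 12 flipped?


984548434 ^ (1 << 12) = 984548434 ^ 4096 = 984552530

984552530


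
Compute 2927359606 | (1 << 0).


2927359606 | (1 << 0) = 2927359606 | 1 = 2927359607

2927359607


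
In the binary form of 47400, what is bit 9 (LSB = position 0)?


0b1011100100101000, position 9 = 0

0


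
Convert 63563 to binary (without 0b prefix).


63563 = 1111100001001011 in binary

1111100001001011


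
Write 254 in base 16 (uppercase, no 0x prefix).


254 = FE hex

FE


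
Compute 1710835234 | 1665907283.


0b1100101111110010100011000100010 | 0b1100011010010111011101001010011 = 0b1100111111110111111111001110011 = 1744567923

1744567923


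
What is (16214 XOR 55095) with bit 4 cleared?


Step 1: 16214 ^ 55095 = 59489
Step 2: 59489 & ~(1 << 4) = 59489

59489


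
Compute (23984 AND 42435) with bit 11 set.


Step 1: 23984 & 42435 = 1408
Step 2: 1408 | (1 << 11) = 1408 | 2048 = 3456

3456


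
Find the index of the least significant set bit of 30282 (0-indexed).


0b111011001001010. Lowest set bit at position 1

1


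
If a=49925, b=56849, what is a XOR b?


49925 ^ 56849 = 7444

7444


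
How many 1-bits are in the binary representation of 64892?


0b1111110101111100 has 12 set bits

12


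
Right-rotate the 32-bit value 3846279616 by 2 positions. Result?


Rotate 0b11100101010000011001000111000000 right by 2 (32-bit) = 0b111001010100000110010001110000 = 961569904

961569904


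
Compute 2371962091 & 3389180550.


0b10001101011000010100010011101011 & 0b11001010000000101100101010000110 = 0b10001000000000000100000010000010 = 2281717890

2281717890


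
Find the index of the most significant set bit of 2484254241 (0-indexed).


0b10010100000100101011011000100001. Highest set bit at position 31

31


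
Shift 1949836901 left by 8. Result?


0b1110100001110000010011001100101 << 8 = 0b111010000111000001001100110010100000000 = 499158246656

499158246656


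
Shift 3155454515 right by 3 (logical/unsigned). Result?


0b10111100000101000110101000110011 >> 3 = 0b10111100000101000110101000110 = 394431814

394431814


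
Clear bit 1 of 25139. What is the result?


25139 & ~(1 << 1) = 25137

25137


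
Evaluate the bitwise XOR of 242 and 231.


0b11110010 ^ 0b11100111 = 0b10101 = 21

21


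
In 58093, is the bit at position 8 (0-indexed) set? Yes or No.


0b1110001011101101, bit 8 = 0. No

No


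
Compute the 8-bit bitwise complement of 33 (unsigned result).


~0b100001 = 0b11011110 = 222 (8-bit unsigned)

222


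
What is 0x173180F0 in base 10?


173180F0 hex = 389120240 decimal

389120240


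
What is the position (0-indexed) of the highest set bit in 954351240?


0b111000111000100011111010001000. Highest set bit at position 29

29


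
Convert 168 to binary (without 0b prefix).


168 = 10101000 in binary

10101000


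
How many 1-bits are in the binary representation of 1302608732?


0b1001101101001000011101101011100 has 16 set bits

16


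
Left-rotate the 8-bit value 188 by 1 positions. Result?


Rotate 0b10111100 left by 1 (8-bit) = 0b1111001 = 121

121


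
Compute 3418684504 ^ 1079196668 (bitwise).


0b11001011110001001111110001011000 ^ 0b1000000010100110011101111111100 = 0b10001011100101111100011110100100 = 2341980068

2341980068


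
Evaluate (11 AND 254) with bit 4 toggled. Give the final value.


Step 1: 11 & 254 = 10
Step 2: 10 ^ (1 << 4) = 10 ^ 16 = 26

26


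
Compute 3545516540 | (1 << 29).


3545516540 | (1 << 29) = 3545516540 | 536870912 = 4082387452

4082387452


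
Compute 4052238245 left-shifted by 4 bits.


0b11110001100010000011111110100101 << 4 = 0b111100011000100000111111101001010000 = 64835811920

64835811920


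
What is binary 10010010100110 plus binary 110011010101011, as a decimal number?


10010010100110 + 110011010101011 = 1000101101010001 = 35665

35665


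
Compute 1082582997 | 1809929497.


0b1000000100001101110011111010101 | 0b1101011111000010101010100011001 = 0b1101011111001111111011111011101 = 1810364381

1810364381


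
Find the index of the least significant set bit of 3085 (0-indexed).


0b110000001101. Lowest set bit at position 0

0


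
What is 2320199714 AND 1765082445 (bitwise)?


0b10001010010010110111000000100010 & 0b1101001001101010000010101001101 = 0b1000000000010000000000000000 = 134283264

134283264


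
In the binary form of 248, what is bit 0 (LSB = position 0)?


0b11111000, position 0 = 0

0


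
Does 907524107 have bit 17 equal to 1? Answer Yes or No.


0b110110000101111011100000001011, bit 17 = 1. Yes

Yes


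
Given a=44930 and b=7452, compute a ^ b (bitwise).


44930 ^ 7452 = 45726

45726


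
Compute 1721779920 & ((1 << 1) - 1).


1721779920 & 1 = 0

0


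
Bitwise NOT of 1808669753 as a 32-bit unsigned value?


~0b1101011110011100001110000111001 = 0b10010100001100011110001111000110 = 2486297542 (32-bit unsigned)

2486297542


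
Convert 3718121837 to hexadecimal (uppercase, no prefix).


3718121837 = DD9E096D hex

DD9E096D


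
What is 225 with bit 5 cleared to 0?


225 & ~(1 << 5) = 193

193


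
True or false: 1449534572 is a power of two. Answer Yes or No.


0b1010110011001100010010001101100. Multiple bits set => No

No


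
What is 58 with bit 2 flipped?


58 ^ (1 << 2) = 58 ^ 4 = 62

62


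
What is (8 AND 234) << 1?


Step 1: 8 & 234 = 8
Step 2: 8 << 1 = 16

16


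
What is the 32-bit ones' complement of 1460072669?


1460072669 ^ 4294967295 = 2834894626

2834894626


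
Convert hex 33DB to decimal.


33DB hex = 13275 decimal

13275


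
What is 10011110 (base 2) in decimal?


10011110 in decimal = 158

158


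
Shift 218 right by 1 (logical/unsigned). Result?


0b11011010 >> 1 = 0b1101101 = 109

109


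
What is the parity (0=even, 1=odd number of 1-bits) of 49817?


0b1100001010011001 has 7 ones => parity 1

1


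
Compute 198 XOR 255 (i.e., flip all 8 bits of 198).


198 ^ 255 = 57

57


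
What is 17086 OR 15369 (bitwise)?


0b100001010111110 | 0b11110000001001 = 0b111111010111111 = 32447

32447


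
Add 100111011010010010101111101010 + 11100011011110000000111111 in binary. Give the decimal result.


100111011010010010101111101010 + 11100011011110000000111111 = 101010111101110000110000101001 = 720833577

720833577


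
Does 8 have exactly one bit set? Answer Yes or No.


0b1000. Only one bit set => Yes

Yes


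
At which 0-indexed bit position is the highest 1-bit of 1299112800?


0b1001101011011101110001101100000. Highest set bit at position 30

30


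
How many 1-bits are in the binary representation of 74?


0b1001010 has 3 set bits

3


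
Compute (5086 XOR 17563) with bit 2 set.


Step 1: 5086 ^ 17563 = 22341
Step 2: 22341 | (1 << 2) = 22341 | 4 = 22341

22341


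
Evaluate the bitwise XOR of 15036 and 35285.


0b11101010111100 ^ 0b1000100111010101 = 0b1011001101101001 = 45929

45929


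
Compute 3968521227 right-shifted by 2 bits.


0b11101100100010101101010000001011 >> 2 = 0b111011001000101011010100000010 = 992130306

992130306


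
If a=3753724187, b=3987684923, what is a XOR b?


3753724187 ^ 3987684923 = 840070944

840070944


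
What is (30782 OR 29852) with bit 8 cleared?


Step 1: 30782 | 29852 = 31934
Step 2: 31934 & ~(1 << 8) = 31934

31934


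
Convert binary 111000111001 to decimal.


111000111001 in decimal = 3641

3641


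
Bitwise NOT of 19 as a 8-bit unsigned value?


~0b10011 = 0b11101100 = 236 (8-bit unsigned)

236


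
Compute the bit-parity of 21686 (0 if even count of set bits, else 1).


0b101010010110110 has 8 ones => parity 0

0


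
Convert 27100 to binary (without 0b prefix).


27100 = 110100111011100 in binary

110100111011100


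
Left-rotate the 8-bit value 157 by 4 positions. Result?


Rotate 0b10011101 left by 4 (8-bit) = 0b11011001 = 217

217


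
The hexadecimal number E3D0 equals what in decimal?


E3D0 hex = 58320 decimal

58320


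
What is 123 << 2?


0b1111011 << 2 = 0b111101100 = 492

492


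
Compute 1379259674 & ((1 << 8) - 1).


1379259674 & 255 = 26

26


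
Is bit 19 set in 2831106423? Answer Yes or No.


0b10101000101111110100000101110111, bit 19 = 1. Yes

Yes


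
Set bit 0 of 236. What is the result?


236 | (1 << 0) = 236 | 1 = 237

237


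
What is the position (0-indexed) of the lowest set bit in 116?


0b1110100. Lowest set bit at position 2

2


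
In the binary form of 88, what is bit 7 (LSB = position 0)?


0b1011000, position 7 = 0

0


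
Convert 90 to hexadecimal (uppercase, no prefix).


90 = 5A hex

5A


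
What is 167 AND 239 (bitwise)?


0b10100111 & 0b11101111 = 0b10100111 = 167

167


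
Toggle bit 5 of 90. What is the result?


90 ^ (1 << 5) = 90 ^ 32 = 122

122


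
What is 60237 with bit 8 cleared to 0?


60237 & ~(1 << 8) = 59981

59981


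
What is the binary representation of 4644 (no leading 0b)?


4644 = 1001000100100 in binary

1001000100100


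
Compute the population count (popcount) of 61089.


0b1110111010100001 has 9 set bits

9


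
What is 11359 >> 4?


0b10110001011111 >> 4 = 0b1011000101 = 709

709


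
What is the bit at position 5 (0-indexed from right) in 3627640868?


0b11011000001110010110100000100100, position 5 = 1

1


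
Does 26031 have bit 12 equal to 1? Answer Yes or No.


0b110010110101111, bit 12 = 0. No

No


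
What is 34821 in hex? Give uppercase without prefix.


34821 = 8805 hex

8805


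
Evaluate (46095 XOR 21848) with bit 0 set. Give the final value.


Step 1: 46095 ^ 21848 = 57687
Step 2: 57687 | (1 << 0) = 57687 | 1 = 57687

57687


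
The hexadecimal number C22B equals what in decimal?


C22B hex = 49707 decimal

49707


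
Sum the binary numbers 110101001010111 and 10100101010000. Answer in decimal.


110101001010111 + 10100101010000 = 1001001110100111 = 37799

37799


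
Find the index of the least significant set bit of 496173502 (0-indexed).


0b11101100100110000000110111110. Lowest set bit at position 1

1


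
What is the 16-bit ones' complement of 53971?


53971 ^ 65535 = 11564

11564


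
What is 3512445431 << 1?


0b11010001010110111010100111110111 << 1 = 0b110100010101101110101001111101110 = 7024890862

7024890862


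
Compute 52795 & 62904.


0b1100111000111011 & 0b1111010110111000 = 0b1100010000111000 = 50232

50232


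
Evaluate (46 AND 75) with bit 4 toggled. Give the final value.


Step 1: 46 & 75 = 10
Step 2: 10 ^ (1 << 4) = 10 ^ 16 = 26

26


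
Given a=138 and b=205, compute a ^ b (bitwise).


138 ^ 205 = 71

71


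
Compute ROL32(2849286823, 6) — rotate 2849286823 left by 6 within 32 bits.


Rotate 0b10101001110101001010101010100111 left by 6 (32-bit) = 0b1110101001010101010100111101010 = 1965730282

1965730282


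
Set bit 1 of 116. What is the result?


116 | (1 << 1) = 116 | 2 = 118

118


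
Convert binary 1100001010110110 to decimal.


1100001010110110 in decimal = 49846

49846


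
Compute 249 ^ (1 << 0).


249 ^ (1 << 0) = 249 ^ 1 = 248

248


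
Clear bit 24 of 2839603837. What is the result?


2839603837 & ~(1 << 24) = 2822826621

2822826621


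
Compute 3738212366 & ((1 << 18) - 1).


3738212366 & 262143 = 38926

38926


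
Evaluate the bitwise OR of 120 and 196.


0b1111000 | 0b11000100 = 0b11111100 = 252

252


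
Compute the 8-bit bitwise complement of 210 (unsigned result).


~0b11010010 = 0b101101 = 45 (8-bit unsigned)

45


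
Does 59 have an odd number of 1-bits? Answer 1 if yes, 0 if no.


0b111011 has 5 ones => parity 1

1


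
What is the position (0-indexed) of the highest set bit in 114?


0b1110010. Highest set bit at position 6

6


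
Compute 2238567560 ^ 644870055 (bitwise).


0b10000101011011011101010010001000 ^ 0b100110011011111110111110100111 = 0b10100011000000100011101100101111 = 2734832431

2734832431


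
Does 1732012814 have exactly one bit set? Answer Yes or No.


0b1100111001111000110101100001110. Multiple bits set => No

No


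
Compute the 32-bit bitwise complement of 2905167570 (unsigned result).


~0b10101101001010010101011011010010 = 0b1010010110101101010100100101101 = 1389799725 (32-bit unsigned)

1389799725


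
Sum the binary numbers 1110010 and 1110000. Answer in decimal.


1110010 + 1110000 = 11100010 = 226

226


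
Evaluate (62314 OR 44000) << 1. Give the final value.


Step 1: 62314 | 44000 = 64490
Step 2: 64490 << 1 = 128980

128980


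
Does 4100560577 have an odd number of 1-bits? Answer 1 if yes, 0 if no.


0b11110100011010011001011011000001 has 16 ones => parity 0

0


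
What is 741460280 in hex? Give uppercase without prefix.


741460280 = 2C31C938 hex

2C31C938


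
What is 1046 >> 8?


0b10000010110 >> 8 = 0b100 = 4

4


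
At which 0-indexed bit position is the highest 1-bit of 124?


0b1111100. Highest set bit at position 6

6


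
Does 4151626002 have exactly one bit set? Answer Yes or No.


0b11110111011101001100100100010010. Multiple bits set => No

No


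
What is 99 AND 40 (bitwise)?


0b1100011 & 0b101000 = 0b100000 = 32

32


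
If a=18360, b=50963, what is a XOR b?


18360 ^ 50963 = 32939

32939


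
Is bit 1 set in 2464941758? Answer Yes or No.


0b10010010111011000000011010111110, bit 1 = 1. Yes

Yes


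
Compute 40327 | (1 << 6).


40327 | (1 << 6) = 40327 | 64 = 40391

40391


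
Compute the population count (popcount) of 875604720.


0b110100001100001010101011110000 has 13 set bits

13


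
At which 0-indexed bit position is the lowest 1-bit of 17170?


0b100001100010010. Lowest set bit at position 1

1


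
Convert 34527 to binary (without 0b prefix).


34527 = 1000011011011111 in binary

1000011011011111


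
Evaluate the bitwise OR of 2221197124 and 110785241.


0b10000100011001001100011101000100 | 0b110100110100111001011011001 = 0b10000110111111101111011111011101 = 2264856541

2264856541


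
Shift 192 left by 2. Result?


0b11000000 << 2 = 0b1100000000 = 768

768


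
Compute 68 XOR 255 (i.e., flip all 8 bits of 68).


68 ^ 255 = 187

187


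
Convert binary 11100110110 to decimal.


11100110110 in decimal = 1846

1846


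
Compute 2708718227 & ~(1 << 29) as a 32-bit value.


2708718227 & ~(1 << 29) = 2171847315

2171847315


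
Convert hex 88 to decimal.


88 hex = 136 decimal

136


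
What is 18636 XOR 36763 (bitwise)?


0b100100011001100 ^ 0b1000111110011011 = 0b1100011101010111 = 51031

51031


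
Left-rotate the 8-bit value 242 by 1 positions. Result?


Rotate 0b11110010 left by 1 (8-bit) = 0b11100101 = 229

229


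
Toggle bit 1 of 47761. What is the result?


47761 ^ (1 << 1) = 47761 ^ 2 = 47763

47763


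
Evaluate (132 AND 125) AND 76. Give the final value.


Step 1: 132 & 125 = 4
Step 2: 4 & 76 = 4

4


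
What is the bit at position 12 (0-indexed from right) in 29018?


0b111000101011010, position 12 = 1

1


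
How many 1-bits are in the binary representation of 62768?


0b1111010100110000 has 8 set bits

8


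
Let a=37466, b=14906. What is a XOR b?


37466 ^ 14906 = 43104

43104


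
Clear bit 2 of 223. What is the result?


223 & ~(1 << 2) = 219

219


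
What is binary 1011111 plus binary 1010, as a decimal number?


1011111 + 1010 = 1101001 = 105

105


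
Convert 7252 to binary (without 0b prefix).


7252 = 1110001010100 in binary

1110001010100


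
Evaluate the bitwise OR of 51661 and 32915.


0b1100100111001101 | 0b1000000010010011 = 0b1100100111011111 = 51679

51679


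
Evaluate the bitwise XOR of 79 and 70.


0b1001111 ^ 0b1000110 = 0b1001 = 9

9


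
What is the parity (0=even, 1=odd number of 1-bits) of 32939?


0b1000000010101011 has 6 ones => parity 0

0


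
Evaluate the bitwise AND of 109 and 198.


0b1101101 & 0b11000110 = 0b1000100 = 68

68


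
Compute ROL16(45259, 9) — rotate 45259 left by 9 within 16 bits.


Rotate 0b1011000011001011 left by 9 (16-bit) = 0b1001011101100001 = 38753

38753


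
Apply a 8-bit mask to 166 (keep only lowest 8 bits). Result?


166 & 255 = 166

166


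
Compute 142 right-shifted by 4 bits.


0b10001110 >> 4 = 0b1000 = 8

8


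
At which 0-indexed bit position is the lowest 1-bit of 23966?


0b101110110011110. Lowest set bit at position 1

1


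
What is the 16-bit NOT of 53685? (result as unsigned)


~0b1101000110110101 = 0b10111001001010 = 11850 (16-bit unsigned)

11850


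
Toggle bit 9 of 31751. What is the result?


31751 ^ (1 << 9) = 31751 ^ 512 = 32263

32263


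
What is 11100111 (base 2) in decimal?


11100111 in decimal = 231

231


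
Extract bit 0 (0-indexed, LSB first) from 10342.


0b10100001100110, position 0 = 0

0


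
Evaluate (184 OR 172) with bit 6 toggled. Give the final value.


Step 1: 184 | 172 = 188
Step 2: 188 ^ (1 << 6) = 188 ^ 64 = 252

252


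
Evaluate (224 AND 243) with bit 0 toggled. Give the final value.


Step 1: 224 & 243 = 224
Step 2: 224 ^ (1 << 0) = 224 ^ 1 = 225

225


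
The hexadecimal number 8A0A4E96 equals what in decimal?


8A0A4E96 hex = 2315931286 decimal

2315931286


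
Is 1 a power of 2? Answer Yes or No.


0b1. Only one bit set => Yes

Yes


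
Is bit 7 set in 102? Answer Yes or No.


0b1100110, bit 7 = 0. No

No


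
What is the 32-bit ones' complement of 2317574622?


2317574622 ^ 4294967295 = 1977392673

1977392673


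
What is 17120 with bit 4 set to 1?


17120 | (1 << 4) = 17120 | 16 = 17136

17136


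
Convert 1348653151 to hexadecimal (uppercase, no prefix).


1348653151 = 5062D05F hex

5062D05F


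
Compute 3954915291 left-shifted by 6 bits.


0b11101011101110110011011111011011 << 6 = 0b11101011101110110011011111011011000000 = 253114578624

253114578624


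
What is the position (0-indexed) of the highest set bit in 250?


0b11111010. Highest set bit at position 7

7


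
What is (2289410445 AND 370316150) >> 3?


Step 1: 2289410445 & 370316150 = 1081604
Step 2: 1081604 >> 3 = 135200

135200


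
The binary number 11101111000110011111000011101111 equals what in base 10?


11101111000110011111000011101111 in decimal = 4011454703

4011454703


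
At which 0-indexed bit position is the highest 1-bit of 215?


0b11010111. Highest set bit at position 7

7


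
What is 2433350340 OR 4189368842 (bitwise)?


0b10010001000010011111101011000100 | 0b11111001101101001011001000001010 = 0b11111001101111011111101011001110 = 4189977294

4189977294


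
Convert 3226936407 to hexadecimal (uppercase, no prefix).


3226936407 = C0572457 hex

C0572457


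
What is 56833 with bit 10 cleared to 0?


56833 & ~(1 << 10) = 55809

55809


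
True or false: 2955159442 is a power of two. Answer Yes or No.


0b10110000001001000010011110010010. Multiple bits set => No

No


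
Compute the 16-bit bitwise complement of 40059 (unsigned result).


~0b1001110001111011 = 0b110001110000100 = 25476 (16-bit unsigned)

25476


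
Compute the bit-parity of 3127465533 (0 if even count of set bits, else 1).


0b10111010011010010101011000111101 has 18 ones => parity 0

0


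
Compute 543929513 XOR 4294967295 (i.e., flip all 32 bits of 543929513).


543929513 ^ 4294967295 = 3751037782

3751037782


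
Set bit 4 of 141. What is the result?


141 | (1 << 4) = 141 | 16 = 157

157


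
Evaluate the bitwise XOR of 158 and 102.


0b10011110 ^ 0b1100110 = 0b11111000 = 248

248


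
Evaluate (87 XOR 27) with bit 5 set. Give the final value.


Step 1: 87 ^ 27 = 76
Step 2: 76 | (1 << 5) = 76 | 32 = 108

108


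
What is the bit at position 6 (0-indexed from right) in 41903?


0b1010001110101111, position 6 = 0

0


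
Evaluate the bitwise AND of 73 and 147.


0b1001001 & 0b10010011 = 0b1 = 1

1


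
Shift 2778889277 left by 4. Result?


0b10100101101000100111110000111101 << 4 = 0b101001011010001001111100001111010000 = 44462228432

44462228432


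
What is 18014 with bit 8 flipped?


18014 ^ (1 << 8) = 18014 ^ 256 = 18270

18270


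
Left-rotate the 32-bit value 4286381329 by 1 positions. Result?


Rotate 0b11111111011111001111110100010001 left by 1 (32-bit) = 0b11111110111110011111101000100011 = 4277795363

4277795363


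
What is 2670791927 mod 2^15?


2670791927 & 32767 = 3319

3319


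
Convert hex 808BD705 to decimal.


808BD705 hex = 2156648197 decimal

2156648197


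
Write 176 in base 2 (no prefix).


176 = 10110000 in binary

10110000


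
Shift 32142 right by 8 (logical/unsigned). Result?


0b111110110001110 >> 8 = 0b1111101 = 125

125


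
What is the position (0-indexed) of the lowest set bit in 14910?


0b11101000111110. Lowest set bit at position 1

1


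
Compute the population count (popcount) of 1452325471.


0b1010110100100001011101001011111 has 17 set bits

17


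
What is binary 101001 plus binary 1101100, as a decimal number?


101001 + 1101100 = 10010101 = 149

149


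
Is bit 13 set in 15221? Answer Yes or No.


0b11101101110101, bit 13 = 1. Yes

Yes


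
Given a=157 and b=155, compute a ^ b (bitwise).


157 ^ 155 = 6

6


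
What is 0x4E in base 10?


4E hex = 78 decimal

78


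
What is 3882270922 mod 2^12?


3882270922 & 4095 = 202

202


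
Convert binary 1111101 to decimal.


1111101 in decimal = 125

125


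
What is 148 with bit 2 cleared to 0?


148 & ~(1 << 2) = 144

144


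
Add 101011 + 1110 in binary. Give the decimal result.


101011 + 1110 = 111001 = 57

57


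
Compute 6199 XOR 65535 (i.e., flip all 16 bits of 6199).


6199 ^ 65535 = 59336

59336


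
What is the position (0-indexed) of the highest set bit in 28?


0b11100. Highest set bit at position 4

4


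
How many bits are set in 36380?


0b1000111000011100 has 7 set bits

7


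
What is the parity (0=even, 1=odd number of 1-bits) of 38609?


0b1001011011010001 has 8 ones => parity 0

0


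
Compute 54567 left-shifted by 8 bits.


0b1101010100100111 << 8 = 0b110101010010011100000000 = 13969152

13969152


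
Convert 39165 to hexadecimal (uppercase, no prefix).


39165 = 98FD hex

98FD


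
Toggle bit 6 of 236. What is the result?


236 ^ (1 << 6) = 236 ^ 64 = 172

172


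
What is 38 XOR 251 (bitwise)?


0b100110 ^ 0b11111011 = 0b11011101 = 221

221


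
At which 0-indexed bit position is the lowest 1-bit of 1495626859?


0b1011001001001010111010001101011. Lowest set bit at position 0

0


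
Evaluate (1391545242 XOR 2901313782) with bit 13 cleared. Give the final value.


Step 1: 1391545242 ^ 2901313782 = 4263494508
Step 2: 4263494508 & ~(1 << 13) = 4263494508

4263494508


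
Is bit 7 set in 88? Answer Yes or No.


0b1011000, bit 7 = 0. No

No


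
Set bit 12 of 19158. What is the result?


19158 | (1 << 12) = 19158 | 4096 = 23254

23254


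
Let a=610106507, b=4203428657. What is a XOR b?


610106507 ^ 4203428657 = 3738585018

3738585018


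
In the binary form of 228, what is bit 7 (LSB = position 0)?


0b11100100, position 7 = 1

1


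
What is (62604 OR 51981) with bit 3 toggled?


Step 1: 62604 | 51981 = 65421
Step 2: 65421 ^ (1 << 3) = 65421 ^ 8 = 65413

65413


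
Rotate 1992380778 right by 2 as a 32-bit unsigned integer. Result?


Rotate 0b1110110110000010101000101101010 right by 2 (32-bit) = 0b10011101101100000101010001011010 = 2645578842

2645578842


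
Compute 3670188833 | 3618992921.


0b11011010110000101010001100100001 | 0b11010111101101010111001100011001 = 0b11011111111101111111001100111001 = 3757568825

3757568825


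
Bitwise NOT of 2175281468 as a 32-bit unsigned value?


~0b10000001101010000010100100111100 = 0b1111110010101111101011011000011 = 2119685827 (32-bit unsigned)

2119685827


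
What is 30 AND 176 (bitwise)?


0b11110 & 0b10110000 = 0b10000 = 16

16


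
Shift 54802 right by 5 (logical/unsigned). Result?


0b1101011000010010 >> 5 = 0b11010110000 = 1712

1712


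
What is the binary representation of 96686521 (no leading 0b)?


96686521 = 101110000110101000110111001 in binary

101110000110101000110111001


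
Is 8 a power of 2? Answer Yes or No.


0b1000. Only one bit set => Yes

Yes


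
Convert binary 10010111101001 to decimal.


10010111101001 in decimal = 9705

9705


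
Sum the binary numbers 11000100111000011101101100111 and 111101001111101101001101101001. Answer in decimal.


11000100111000011101101100111 + 111101001111101101001101101001 = 1010101110110110000111011010000 = 1440419536

1440419536


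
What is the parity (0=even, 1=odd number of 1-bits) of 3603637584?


0b11010110110010110010010101010000 has 15 ones => parity 1

1


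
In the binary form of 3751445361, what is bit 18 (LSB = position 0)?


0b11011111100110101000001101110001, position 18 = 0

0


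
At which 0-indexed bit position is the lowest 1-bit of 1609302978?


0b1011111111011000000001111000010. Lowest set bit at position 1

1


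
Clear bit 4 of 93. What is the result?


93 & ~(1 << 4) = 77

77


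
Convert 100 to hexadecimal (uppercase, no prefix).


100 = 64 hex

64


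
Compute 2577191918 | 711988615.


0b10011001100111001101001111101110 | 0b101010011100000001010110000111 = 0b10111011111111001101011111101111 = 3153909743

3153909743


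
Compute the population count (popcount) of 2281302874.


0b10000111111110011110101101011010 has 20 set bits

20


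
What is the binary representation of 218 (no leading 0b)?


218 = 11011010 in binary

11011010


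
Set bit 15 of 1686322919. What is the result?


1686322919 | (1 << 15) = 1686322919 | 32768 = 1686355687

1686355687


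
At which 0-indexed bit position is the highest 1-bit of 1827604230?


0b1101100111011110000011100000110. Highest set bit at position 30

30


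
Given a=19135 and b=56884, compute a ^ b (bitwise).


19135 ^ 56884 = 38027

38027


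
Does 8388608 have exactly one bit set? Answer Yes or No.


0b100000000000000000000000. Only one bit set => Yes

Yes


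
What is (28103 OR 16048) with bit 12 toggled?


Step 1: 28103 | 16048 = 32759
Step 2: 32759 ^ (1 << 12) = 32759 ^ 4096 = 28663

28663


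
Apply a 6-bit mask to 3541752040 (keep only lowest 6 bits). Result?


3541752040 & 63 = 40

40


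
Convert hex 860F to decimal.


860F hex = 34319 decimal

34319


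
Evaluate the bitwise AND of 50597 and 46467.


0b1100010110100101 & 0b1011010110000011 = 0b1000010110000001 = 34177

34177


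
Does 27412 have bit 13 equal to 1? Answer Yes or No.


0b110101100010100, bit 13 = 1. Yes

Yes


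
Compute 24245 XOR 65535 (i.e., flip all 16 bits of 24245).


24245 ^ 65535 = 41290

41290


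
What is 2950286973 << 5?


0b10101111110110011100111001111101 << 5 = 0b1010111111011001110011100111110100000 = 94409183136

94409183136


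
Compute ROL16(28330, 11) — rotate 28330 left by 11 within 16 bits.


Rotate 0b110111010101010 left by 11 (16-bit) = 0b101001101110101 = 21365

21365


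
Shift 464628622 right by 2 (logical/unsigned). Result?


0b11011101100011010101110001110 >> 2 = 0b110111011000110101011100011 = 116157155

116157155


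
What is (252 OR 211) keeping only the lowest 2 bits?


Step 1: 252 | 211 = 255
Step 2: 255 & 3 = 3

3


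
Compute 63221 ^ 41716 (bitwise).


0b1111011011110101 ^ 0b1010001011110100 = 0b101010000000001 = 21505

21505


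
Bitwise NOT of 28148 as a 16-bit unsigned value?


~0b110110111110100 = 0b1001001000001011 = 37387 (16-bit unsigned)

37387


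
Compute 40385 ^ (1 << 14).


40385 ^ (1 << 14) = 40385 ^ 16384 = 56769

56769


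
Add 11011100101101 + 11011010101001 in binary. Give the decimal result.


11011100101101 + 11011010101001 = 110110111010110 = 28118

28118


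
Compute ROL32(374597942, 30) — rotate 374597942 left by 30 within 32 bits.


Rotate 0b10110010100111110100100110110 left by 30 (32-bit) = 0b10000101100101001111101001001101 = 2241133133

2241133133


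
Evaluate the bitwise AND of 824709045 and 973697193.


0b110001001010000000111110110101 & 0b111010000010010111000010101001 = 0b110000000010000000000010100001 = 805830817

805830817


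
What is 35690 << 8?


0b1000101101101010 << 8 = 0b100010110110101000000000 = 9136640

9136640


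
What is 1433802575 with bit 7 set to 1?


1433802575 | (1 << 7) = 1433802575 | 128 = 1433802703

1433802703


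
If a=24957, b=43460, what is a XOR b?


24957 ^ 43460 = 51385

51385


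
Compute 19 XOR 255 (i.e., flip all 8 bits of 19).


19 ^ 255 = 236

236


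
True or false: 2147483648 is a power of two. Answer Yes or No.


0b10000000000000000000000000000000. Only one bit set => Yes

Yes


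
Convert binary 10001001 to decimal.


10001001 in decimal = 137

137


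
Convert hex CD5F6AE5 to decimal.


CD5F6AE5 hex = 3445582565 decimal

3445582565


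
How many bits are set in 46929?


0b1011011101010001 has 9 set bits

9


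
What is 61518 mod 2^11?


61518 & 2047 = 78

78


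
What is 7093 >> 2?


0b1101110110101 >> 2 = 0b11011101101 = 1773

1773


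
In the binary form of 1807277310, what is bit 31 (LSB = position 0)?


0b1101011101110001101110011111110, position 31 = 0

0


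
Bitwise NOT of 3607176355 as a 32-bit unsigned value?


~0b11010111000000010010010010100011 = 0b101000111111101101101101011100 = 687790940 (32-bit unsigned)

687790940


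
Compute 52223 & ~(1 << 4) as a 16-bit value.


52223 & ~(1 << 4) = 52207

52207


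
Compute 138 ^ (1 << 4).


138 ^ (1 << 4) = 138 ^ 16 = 154

154


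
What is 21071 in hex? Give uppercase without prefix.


21071 = 524F hex

524F


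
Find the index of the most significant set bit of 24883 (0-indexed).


0b110000100110011. Highest set bit at position 14

14


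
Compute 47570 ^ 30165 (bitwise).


0b1011100111010010 ^ 0b111010111010101 = 0b1100110000000111 = 52231

52231


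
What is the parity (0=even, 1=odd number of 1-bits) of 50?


0b110010 has 3 ones => parity 1

1


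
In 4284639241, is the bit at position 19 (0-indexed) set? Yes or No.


0b11111111011000100110100000001001, bit 19 = 0. No

No


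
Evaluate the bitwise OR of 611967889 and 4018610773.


0b100100011110011110001110010001 | 0b11101111100001110010001001010101 = 0b11101111111111111110001111010101 = 4026524629

4026524629


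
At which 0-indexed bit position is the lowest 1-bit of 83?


0b1010011. Lowest set bit at position 0

0


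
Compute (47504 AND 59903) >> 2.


Step 1: 47504 & 59903 = 43408
Step 2: 43408 >> 2 = 10852

10852


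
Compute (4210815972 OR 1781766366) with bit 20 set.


Step 1: 4210815972 | 1781766366 = 4210818046
Step 2: 4210818046 | (1 << 20) = 4210818046 | 1048576 = 4210818046

4210818046


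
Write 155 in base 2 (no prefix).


155 = 10011011 in binary

10011011


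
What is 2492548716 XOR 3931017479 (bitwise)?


0b10010100100100010100011001101100 ^ 0b11101010010011101001000100000111 = 0b1111110110111111101011101101011 = 2128598891

2128598891


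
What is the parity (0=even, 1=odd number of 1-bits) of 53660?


0b1101000110011100 has 8 ones => parity 0

0


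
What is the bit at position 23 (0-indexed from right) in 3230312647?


0b11000000100010101010100011000111, position 23 = 1

1


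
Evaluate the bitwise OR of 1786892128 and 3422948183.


0b1101010100000011100111101100000 | 0b11001100000001100000101101010111 = 0b11101110100001111100111101110111 = 4001877879

4001877879


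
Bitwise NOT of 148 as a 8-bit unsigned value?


~0b10010100 = 0b1101011 = 107 (8-bit unsigned)

107


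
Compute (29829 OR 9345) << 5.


Step 1: 29829 | 9345 = 29829
Step 2: 29829 << 5 = 954528

954528


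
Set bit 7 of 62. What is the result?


62 | (1 << 7) = 62 | 128 = 190

190


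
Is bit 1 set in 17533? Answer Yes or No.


0b100010001111101, bit 1 = 0. No

No


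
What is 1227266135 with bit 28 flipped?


1227266135 ^ (1 << 28) = 1227266135 ^ 268435456 = 1495701591

1495701591


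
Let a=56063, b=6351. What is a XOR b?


56063 ^ 6351 = 49712

49712


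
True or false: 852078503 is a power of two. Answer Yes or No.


0b110010110010011010111110100111. Multiple bits set => No

No


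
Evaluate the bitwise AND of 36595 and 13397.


0b1000111011110011 & 0b11010001010101 = 0b10001010001 = 1105

1105


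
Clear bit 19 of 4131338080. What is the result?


4131338080 & ~(1 << 19) = 4130813792

4130813792


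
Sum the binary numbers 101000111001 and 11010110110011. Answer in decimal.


101000111001 + 11010110110011 = 11111111101100 = 16364

16364


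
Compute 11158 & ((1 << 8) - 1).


11158 & 255 = 150

150


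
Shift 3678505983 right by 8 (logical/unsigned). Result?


0b11011011010000011000101111111111 >> 8 = 0b110110110100000110001011 = 14369163

14369163


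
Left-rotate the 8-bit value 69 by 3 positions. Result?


Rotate 0b1000101 left by 3 (8-bit) = 0b101010 = 42

42


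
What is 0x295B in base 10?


295B hex = 10587 decimal

10587


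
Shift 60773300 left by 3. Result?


0b11100111110101001110110100 << 3 = 0b11100111110101001110110100000 = 486186400

486186400


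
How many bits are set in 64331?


0b1111101101001011 has 11 set bits

11


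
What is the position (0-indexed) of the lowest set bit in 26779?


0b110100010011011. Lowest set bit at position 0

0


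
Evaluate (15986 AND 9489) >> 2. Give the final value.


Step 1: 15986 & 9489 = 9232
Step 2: 9232 >> 2 = 2308

2308


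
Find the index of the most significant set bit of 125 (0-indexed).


0b1111101. Highest set bit at position 6

6


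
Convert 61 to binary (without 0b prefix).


61 = 111101 in binary

111101


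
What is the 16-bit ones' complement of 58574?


58574 ^ 65535 = 6961

6961


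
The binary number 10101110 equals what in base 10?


10101110 in decimal = 174

174


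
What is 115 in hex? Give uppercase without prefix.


115 = 73 hex

73


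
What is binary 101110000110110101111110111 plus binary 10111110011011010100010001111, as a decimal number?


101110000110110101111110111 + 10111110011011010100010001111 = 11101100100010001010010000110 = 496047238

496047238


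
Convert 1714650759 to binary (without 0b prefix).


1714650759 = 1100110001100110111111010000111 in binary

1100110001100110111111010000111


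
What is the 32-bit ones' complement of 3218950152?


3218950152 ^ 4294967295 = 1076017143

1076017143


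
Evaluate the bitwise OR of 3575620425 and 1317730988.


0b11010101000111111010001101001001 | 0b1001110100010101111101010101100 = 0b11011111100111111111101111101101 = 3751803885

3751803885


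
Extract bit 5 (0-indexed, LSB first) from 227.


0b11100011, position 5 = 1

1


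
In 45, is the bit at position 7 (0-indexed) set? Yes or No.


0b101101, bit 7 = 0. No

No


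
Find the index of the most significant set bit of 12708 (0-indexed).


0b11000110100100. Highest set bit at position 13

13


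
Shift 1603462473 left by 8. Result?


0b1011111100100101110010101001001 << 8 = 0b101111110010010111001010100100100000000 = 410486393088

410486393088


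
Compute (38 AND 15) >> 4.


Step 1: 38 & 15 = 6
Step 2: 6 >> 4 = 0

0


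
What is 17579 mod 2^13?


17579 & 8191 = 1195

1195


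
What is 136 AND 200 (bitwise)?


0b10001000 & 0b11001000 = 0b10001000 = 136

136


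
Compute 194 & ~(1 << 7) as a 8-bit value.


194 & ~(1 << 7) = 66

66


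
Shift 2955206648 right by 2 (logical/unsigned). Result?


0b10110000001001001101111111111000 >> 2 = 0b101100000010010011011111111110 = 738801662

738801662


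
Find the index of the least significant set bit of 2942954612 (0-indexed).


0b10101111011010011110110001110100. Lowest set bit at position 2

2


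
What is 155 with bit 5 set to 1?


155 | (1 << 5) = 155 | 32 = 187

187


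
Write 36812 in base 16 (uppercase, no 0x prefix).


36812 = 8FCC hex

8FCC
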